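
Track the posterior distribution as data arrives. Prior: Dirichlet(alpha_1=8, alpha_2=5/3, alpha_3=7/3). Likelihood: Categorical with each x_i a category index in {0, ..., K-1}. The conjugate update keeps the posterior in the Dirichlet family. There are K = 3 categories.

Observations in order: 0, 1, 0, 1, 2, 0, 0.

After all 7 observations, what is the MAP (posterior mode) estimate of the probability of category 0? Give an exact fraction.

11/16

obs 1: x=0 → posterior Dirichlet(9, 5/3, 7/3)
obs 2: x=1 → posterior Dirichlet(9, 8/3, 7/3)
obs 3: x=0 → posterior Dirichlet(10, 8/3, 7/3)
obs 4: x=1 → posterior Dirichlet(10, 11/3, 7/3)
obs 5: x=2 → posterior Dirichlet(10, 11/3, 10/3)
obs 6: x=0 → posterior Dirichlet(11, 11/3, 10/3)
obs 7: x=0 → posterior Dirichlet(12, 11/3, 10/3)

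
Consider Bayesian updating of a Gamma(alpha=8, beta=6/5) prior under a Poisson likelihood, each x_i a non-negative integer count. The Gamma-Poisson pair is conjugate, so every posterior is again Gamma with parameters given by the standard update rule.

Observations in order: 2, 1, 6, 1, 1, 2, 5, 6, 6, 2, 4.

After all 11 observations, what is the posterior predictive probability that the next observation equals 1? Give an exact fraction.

17925973282913435485178817674646103885352965031112545135495028692238899049361205/172196540836664205838460204594618401074835611444913842145586058501127691518869504

obs 1: x=2 → posterior Gamma(10, 11/5)
obs 2: x=1 → posterior Gamma(11, 16/5)
obs 3: x=6 → posterior Gamma(17, 21/5)
obs 4: x=1 → posterior Gamma(18, 26/5)
obs 5: x=1 → posterior Gamma(19, 31/5)
obs 6: x=2 → posterior Gamma(21, 36/5)
obs 7: x=5 → posterior Gamma(26, 41/5)
obs 8: x=6 → posterior Gamma(32, 46/5)
obs 9: x=6 → posterior Gamma(38, 51/5)
obs 10: x=2 → posterior Gamma(40, 56/5)
obs 11: x=4 → posterior Gamma(44, 61/5)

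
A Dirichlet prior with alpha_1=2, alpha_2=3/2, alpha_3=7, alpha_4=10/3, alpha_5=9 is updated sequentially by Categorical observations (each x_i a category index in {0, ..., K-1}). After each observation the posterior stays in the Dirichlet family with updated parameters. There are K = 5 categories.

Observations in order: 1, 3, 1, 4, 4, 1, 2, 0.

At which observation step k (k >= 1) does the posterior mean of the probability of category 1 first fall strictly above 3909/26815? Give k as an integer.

obs 1: x=1 → posterior Dirichlet(2, 5/2, 7, 10/3, 9)
obs 2: x=3 → posterior Dirichlet(2, 5/2, 7, 13/3, 9)
obs 3: x=1 → posterior Dirichlet(2, 7/2, 7, 13/3, 9)
obs 4: x=4 → posterior Dirichlet(2, 7/2, 7, 13/3, 10)
obs 5: x=4 → posterior Dirichlet(2, 7/2, 7, 13/3, 11)
obs 6: x=1 → posterior Dirichlet(2, 9/2, 7, 13/3, 11)
obs 7: x=2 → posterior Dirichlet(2, 9/2, 8, 13/3, 11)
obs 8: x=0 → posterior Dirichlet(3, 9/2, 8, 13/3, 11)

k = 6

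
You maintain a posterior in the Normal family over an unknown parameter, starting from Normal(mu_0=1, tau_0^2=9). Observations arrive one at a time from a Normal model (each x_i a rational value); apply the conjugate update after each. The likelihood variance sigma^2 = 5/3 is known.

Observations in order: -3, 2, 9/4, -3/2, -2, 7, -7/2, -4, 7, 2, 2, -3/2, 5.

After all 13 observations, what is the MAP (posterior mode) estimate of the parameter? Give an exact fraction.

obs 1: x=-3 → posterior Normal(-19/8, 45/32)
obs 2: x=2 → posterior Normal(-22/59, 45/59)
obs 3: x=9/4 → posterior Normal(155/344, 45/86)
obs 4: x=-3/2 → posterior Normal(-7/452, 45/113)
obs 5: x=-2 → posterior Normal(-223/560, 9/28)
obs 6: x=7 → posterior Normal(533/668, 45/167)
obs 7: x=-7/2 → posterior Normal(155/776, 45/194)
obs 8: x=-4 → posterior Normal(-277/884, 45/221)
obs 9: x=7 → posterior Normal(479/992, 45/248)
obs 10: x=2 → posterior Normal(139/220, 9/55)
obs 11: x=2 → posterior Normal(911/1208, 45/302)
obs 12: x=-3/2 → posterior Normal(107/188, 45/329)
obs 13: x=5 → posterior Normal(1289/1424, 45/356)

1289/1424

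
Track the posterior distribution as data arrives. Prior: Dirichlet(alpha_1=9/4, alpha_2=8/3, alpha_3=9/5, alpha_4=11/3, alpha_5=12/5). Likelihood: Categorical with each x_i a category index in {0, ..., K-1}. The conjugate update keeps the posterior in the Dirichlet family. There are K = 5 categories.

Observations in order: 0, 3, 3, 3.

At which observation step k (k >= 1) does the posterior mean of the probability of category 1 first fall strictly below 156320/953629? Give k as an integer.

obs 1: x=0 → posterior Dirichlet(13/4, 8/3, 9/5, 11/3, 12/5)
obs 2: x=3 → posterior Dirichlet(13/4, 8/3, 9/5, 14/3, 12/5)
obs 3: x=3 → posterior Dirichlet(13/4, 8/3, 9/5, 17/3, 12/5)
obs 4: x=3 → posterior Dirichlet(13/4, 8/3, 9/5, 20/3, 12/5)

k = 4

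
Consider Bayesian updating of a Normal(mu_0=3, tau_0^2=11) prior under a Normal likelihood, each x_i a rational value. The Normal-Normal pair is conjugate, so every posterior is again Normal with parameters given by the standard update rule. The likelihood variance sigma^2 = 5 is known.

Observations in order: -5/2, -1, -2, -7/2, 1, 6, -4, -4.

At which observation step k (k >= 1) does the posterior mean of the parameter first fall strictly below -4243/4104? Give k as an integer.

obs 1: x=-5/2 → posterior Normal(-25/32, 55/16)
obs 2: x=-1 → posterior Normal(-47/54, 55/27)
obs 3: x=-2 → posterior Normal(-91/76, 55/38)
obs 4: x=-7/2 → posterior Normal(-12/7, 55/49)
obs 5: x=1 → posterior Normal(-73/60, 11/12)
obs 6: x=6 → posterior Normal(-7/71, 55/71)
obs 7: x=-4 → posterior Normal(-51/82, 55/82)
obs 8: x=-4 → posterior Normal(-95/93, 55/93)

k = 3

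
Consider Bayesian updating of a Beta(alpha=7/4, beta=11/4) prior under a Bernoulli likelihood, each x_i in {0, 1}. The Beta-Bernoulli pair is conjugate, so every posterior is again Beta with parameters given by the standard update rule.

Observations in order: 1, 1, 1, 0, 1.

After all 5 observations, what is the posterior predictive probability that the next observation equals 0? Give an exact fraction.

obs 1: x=1 → posterior Beta(11/4, 11/4)
obs 2: x=1 → posterior Beta(15/4, 11/4)
obs 3: x=1 → posterior Beta(19/4, 11/4)
obs 4: x=0 → posterior Beta(19/4, 15/4)
obs 5: x=1 → posterior Beta(23/4, 15/4)

15/38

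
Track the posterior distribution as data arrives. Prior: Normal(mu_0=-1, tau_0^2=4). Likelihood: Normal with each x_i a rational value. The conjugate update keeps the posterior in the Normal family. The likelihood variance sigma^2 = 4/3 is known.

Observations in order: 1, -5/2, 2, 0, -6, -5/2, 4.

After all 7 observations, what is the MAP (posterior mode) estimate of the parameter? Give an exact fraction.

obs 1: x=1 → posterior Normal(1/2, 1)
obs 2: x=-5/2 → posterior Normal(-11/14, 4/7)
obs 3: x=2 → posterior Normal(1/20, 2/5)
obs 4: x=0 → posterior Normal(1/26, 4/13)
obs 5: x=-6 → posterior Normal(-35/32, 1/4)
obs 6: x=-5/2 → posterior Normal(-25/19, 4/19)
obs 7: x=4 → posterior Normal(-13/22, 2/11)

-13/22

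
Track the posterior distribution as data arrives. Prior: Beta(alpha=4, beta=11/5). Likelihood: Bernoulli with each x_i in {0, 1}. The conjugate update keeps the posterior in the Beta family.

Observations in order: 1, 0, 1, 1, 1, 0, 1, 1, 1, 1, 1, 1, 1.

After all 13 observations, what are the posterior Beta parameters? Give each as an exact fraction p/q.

obs 1: x=1 → posterior Beta(5, 11/5)
obs 2: x=0 → posterior Beta(5, 16/5)
obs 3: x=1 → posterior Beta(6, 16/5)
obs 4: x=1 → posterior Beta(7, 16/5)
obs 5: x=1 → posterior Beta(8, 16/5)
obs 6: x=0 → posterior Beta(8, 21/5)
obs 7: x=1 → posterior Beta(9, 21/5)
obs 8: x=1 → posterior Beta(10, 21/5)
obs 9: x=1 → posterior Beta(11, 21/5)
obs 10: x=1 → posterior Beta(12, 21/5)
obs 11: x=1 → posterior Beta(13, 21/5)
obs 12: x=1 → posterior Beta(14, 21/5)
obs 13: x=1 → posterior Beta(15, 21/5)

alpha=15, beta=21/5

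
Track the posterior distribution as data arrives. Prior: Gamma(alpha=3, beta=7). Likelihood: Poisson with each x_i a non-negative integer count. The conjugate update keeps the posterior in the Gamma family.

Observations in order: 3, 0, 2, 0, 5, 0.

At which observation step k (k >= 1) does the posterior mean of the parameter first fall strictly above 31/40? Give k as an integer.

obs 1: x=3 → posterior Gamma(6, 8)
obs 2: x=0 → posterior Gamma(6, 9)
obs 3: x=2 → posterior Gamma(8, 10)
obs 4: x=0 → posterior Gamma(8, 11)
obs 5: x=5 → posterior Gamma(13, 12)
obs 6: x=0 → posterior Gamma(13, 13)

k = 3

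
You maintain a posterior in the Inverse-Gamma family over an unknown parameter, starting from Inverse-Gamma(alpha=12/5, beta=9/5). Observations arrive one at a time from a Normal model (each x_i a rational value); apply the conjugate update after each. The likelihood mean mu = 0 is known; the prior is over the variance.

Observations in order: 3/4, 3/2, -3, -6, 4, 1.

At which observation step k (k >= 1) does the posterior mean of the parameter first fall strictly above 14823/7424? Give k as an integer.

obs 1: x=3/4 → posterior Inverse-Gamma(29/10, 333/160)
obs 2: x=3/2 → posterior Inverse-Gamma(17/5, 513/160)
obs 3: x=-3 → posterior Inverse-Gamma(39/10, 1233/160)
obs 4: x=-6 → posterior Inverse-Gamma(22/5, 4113/160)
obs 5: x=4 → posterior Inverse-Gamma(49/10, 5393/160)
obs 6: x=1 → posterior Inverse-Gamma(27/5, 5473/160)

k = 3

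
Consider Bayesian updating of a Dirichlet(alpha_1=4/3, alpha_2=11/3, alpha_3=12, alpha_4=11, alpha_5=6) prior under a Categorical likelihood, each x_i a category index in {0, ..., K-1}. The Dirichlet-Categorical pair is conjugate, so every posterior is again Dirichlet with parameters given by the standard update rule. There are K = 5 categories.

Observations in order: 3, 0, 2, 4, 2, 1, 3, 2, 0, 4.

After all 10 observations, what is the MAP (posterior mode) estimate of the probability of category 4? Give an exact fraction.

obs 1: x=3 → posterior Dirichlet(4/3, 11/3, 12, 12, 6)
obs 2: x=0 → posterior Dirichlet(7/3, 11/3, 12, 12, 6)
obs 3: x=2 → posterior Dirichlet(7/3, 11/3, 13, 12, 6)
obs 4: x=4 → posterior Dirichlet(7/3, 11/3, 13, 12, 7)
obs 5: x=2 → posterior Dirichlet(7/3, 11/3, 14, 12, 7)
obs 6: x=1 → posterior Dirichlet(7/3, 14/3, 14, 12, 7)
obs 7: x=3 → posterior Dirichlet(7/3, 14/3, 14, 13, 7)
obs 8: x=2 → posterior Dirichlet(7/3, 14/3, 15, 13, 7)
obs 9: x=0 → posterior Dirichlet(10/3, 14/3, 15, 13, 7)
obs 10: x=4 → posterior Dirichlet(10/3, 14/3, 15, 13, 8)

7/39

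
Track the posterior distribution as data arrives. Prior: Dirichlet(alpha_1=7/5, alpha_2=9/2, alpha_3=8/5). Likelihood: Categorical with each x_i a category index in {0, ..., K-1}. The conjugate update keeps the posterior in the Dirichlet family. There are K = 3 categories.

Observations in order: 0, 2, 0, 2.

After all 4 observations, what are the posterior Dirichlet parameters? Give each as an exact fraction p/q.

alpha_1=17/5, alpha_2=9/2, alpha_3=18/5

obs 1: x=0 → posterior Dirichlet(12/5, 9/2, 8/5)
obs 2: x=2 → posterior Dirichlet(12/5, 9/2, 13/5)
obs 3: x=0 → posterior Dirichlet(17/5, 9/2, 13/5)
obs 4: x=2 → posterior Dirichlet(17/5, 9/2, 18/5)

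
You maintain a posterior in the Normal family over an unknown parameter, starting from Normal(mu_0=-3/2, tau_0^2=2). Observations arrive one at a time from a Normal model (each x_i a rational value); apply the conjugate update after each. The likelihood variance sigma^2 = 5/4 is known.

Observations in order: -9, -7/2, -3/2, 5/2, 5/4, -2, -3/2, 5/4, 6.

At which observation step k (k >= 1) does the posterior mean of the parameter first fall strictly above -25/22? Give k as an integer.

obs 1: x=-9 → posterior Normal(-159/26, 10/13)
obs 2: x=-7/2 → posterior Normal(-215/42, 10/21)
obs 3: x=-3/2 → posterior Normal(-239/58, 10/29)
obs 4: x=5/2 → posterior Normal(-199/74, 10/37)
obs 5: x=5/4 → posterior Normal(-179/90, 2/9)
obs 6: x=-2 → posterior Normal(-211/106, 10/53)
obs 7: x=-3/2 → posterior Normal(-235/122, 10/61)
obs 8: x=5/4 → posterior Normal(-215/138, 10/69)
obs 9: x=6 → posterior Normal(-17/22, 10/77)

k = 9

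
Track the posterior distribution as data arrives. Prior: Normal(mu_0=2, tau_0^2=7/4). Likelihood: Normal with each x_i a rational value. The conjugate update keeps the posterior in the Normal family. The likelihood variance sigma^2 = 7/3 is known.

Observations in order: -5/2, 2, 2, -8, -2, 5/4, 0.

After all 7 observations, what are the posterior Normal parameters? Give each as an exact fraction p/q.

obs 1: x=-5/2 → posterior Normal(1/14, 1)
obs 2: x=2 → posterior Normal(13/20, 7/10)
obs 3: x=2 → posterior Normal(25/26, 7/13)
obs 4: x=-8 → posterior Normal(-23/32, 7/16)
obs 5: x=-2 → posterior Normal(-35/38, 7/19)
obs 6: x=5/4 → posterior Normal(-5/8, 7/22)
obs 7: x=0 → posterior Normal(-11/20, 7/25)

mu_0=-11/20, tau_0^2=7/25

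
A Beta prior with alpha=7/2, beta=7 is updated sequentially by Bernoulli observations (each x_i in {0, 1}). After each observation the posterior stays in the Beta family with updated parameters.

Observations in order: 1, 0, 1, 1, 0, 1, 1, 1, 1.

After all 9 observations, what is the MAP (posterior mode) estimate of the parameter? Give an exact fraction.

obs 1: x=1 → posterior Beta(9/2, 7)
obs 2: x=0 → posterior Beta(9/2, 8)
obs 3: x=1 → posterior Beta(11/2, 8)
obs 4: x=1 → posterior Beta(13/2, 8)
obs 5: x=0 → posterior Beta(13/2, 9)
obs 6: x=1 → posterior Beta(15/2, 9)
obs 7: x=1 → posterior Beta(17/2, 9)
obs 8: x=1 → posterior Beta(19/2, 9)
obs 9: x=1 → posterior Beta(21/2, 9)

19/35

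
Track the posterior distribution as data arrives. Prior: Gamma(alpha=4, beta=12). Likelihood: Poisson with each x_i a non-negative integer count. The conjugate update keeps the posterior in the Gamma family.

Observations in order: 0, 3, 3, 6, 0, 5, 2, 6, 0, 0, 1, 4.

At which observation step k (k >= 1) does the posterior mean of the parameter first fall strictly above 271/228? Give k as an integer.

obs 1: x=0 → posterior Gamma(4, 13)
obs 2: x=3 → posterior Gamma(7, 14)
obs 3: x=3 → posterior Gamma(10, 15)
obs 4: x=6 → posterior Gamma(16, 16)
obs 5: x=0 → posterior Gamma(16, 17)
obs 6: x=5 → posterior Gamma(21, 18)
obs 7: x=2 → posterior Gamma(23, 19)
obs 8: x=6 → posterior Gamma(29, 20)
obs 9: x=0 → posterior Gamma(29, 21)
obs 10: x=0 → posterior Gamma(29, 22)
obs 11: x=1 → posterior Gamma(30, 23)
obs 12: x=4 → posterior Gamma(34, 24)

k = 7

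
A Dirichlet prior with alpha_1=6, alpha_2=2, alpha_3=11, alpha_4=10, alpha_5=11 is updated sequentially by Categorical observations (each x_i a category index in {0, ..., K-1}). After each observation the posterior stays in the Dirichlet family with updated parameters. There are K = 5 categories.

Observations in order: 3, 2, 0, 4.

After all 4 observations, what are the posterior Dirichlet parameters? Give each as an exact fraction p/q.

obs 1: x=3 → posterior Dirichlet(6, 2, 11, 11, 11)
obs 2: x=2 → posterior Dirichlet(6, 2, 12, 11, 11)
obs 3: x=0 → posterior Dirichlet(7, 2, 12, 11, 11)
obs 4: x=4 → posterior Dirichlet(7, 2, 12, 11, 12)

alpha_1=7, alpha_2=2, alpha_3=12, alpha_4=11, alpha_5=12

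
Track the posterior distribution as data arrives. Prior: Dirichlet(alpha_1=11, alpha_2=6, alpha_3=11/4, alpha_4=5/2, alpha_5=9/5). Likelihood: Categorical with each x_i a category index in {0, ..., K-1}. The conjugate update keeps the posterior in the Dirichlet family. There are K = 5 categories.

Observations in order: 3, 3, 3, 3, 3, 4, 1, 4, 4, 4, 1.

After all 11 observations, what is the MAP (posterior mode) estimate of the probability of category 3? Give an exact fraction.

obs 1: x=3 → posterior Dirichlet(11, 6, 11/4, 7/2, 9/5)
obs 2: x=3 → posterior Dirichlet(11, 6, 11/4, 9/2, 9/5)
obs 3: x=3 → posterior Dirichlet(11, 6, 11/4, 11/2, 9/5)
obs 4: x=3 → posterior Dirichlet(11, 6, 11/4, 13/2, 9/5)
obs 5: x=3 → posterior Dirichlet(11, 6, 11/4, 15/2, 9/5)
obs 6: x=4 → posterior Dirichlet(11, 6, 11/4, 15/2, 14/5)
obs 7: x=1 → posterior Dirichlet(11, 7, 11/4, 15/2, 14/5)
obs 8: x=4 → posterior Dirichlet(11, 7, 11/4, 15/2, 19/5)
obs 9: x=4 → posterior Dirichlet(11, 7, 11/4, 15/2, 24/5)
obs 10: x=4 → posterior Dirichlet(11, 7, 11/4, 15/2, 29/5)
obs 11: x=1 → posterior Dirichlet(11, 8, 11/4, 15/2, 29/5)

130/601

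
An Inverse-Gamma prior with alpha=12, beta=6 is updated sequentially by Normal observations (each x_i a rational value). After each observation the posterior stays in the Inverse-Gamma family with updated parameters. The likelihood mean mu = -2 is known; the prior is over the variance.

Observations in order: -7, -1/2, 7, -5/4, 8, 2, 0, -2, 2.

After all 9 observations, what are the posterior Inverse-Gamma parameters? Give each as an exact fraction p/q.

alpha=33/2, beta=4109/32

obs 1: x=-7 → posterior Inverse-Gamma(25/2, 37/2)
obs 2: x=-1/2 → posterior Inverse-Gamma(13, 157/8)
obs 3: x=7 → posterior Inverse-Gamma(27/2, 481/8)
obs 4: x=-5/4 → posterior Inverse-Gamma(14, 1933/32)
obs 5: x=8 → posterior Inverse-Gamma(29/2, 3533/32)
obs 6: x=2 → posterior Inverse-Gamma(15, 3789/32)
obs 7: x=0 → posterior Inverse-Gamma(31/2, 3853/32)
obs 8: x=-2 → posterior Inverse-Gamma(16, 3853/32)
obs 9: x=2 → posterior Inverse-Gamma(33/2, 4109/32)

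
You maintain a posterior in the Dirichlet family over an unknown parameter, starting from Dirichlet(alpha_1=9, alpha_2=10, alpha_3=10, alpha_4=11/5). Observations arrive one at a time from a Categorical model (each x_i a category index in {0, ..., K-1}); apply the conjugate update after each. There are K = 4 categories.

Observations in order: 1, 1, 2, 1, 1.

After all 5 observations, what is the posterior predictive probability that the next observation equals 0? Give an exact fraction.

45/181

obs 1: x=1 → posterior Dirichlet(9, 11, 10, 11/5)
obs 2: x=1 → posterior Dirichlet(9, 12, 10, 11/5)
obs 3: x=2 → posterior Dirichlet(9, 12, 11, 11/5)
obs 4: x=1 → posterior Dirichlet(9, 13, 11, 11/5)
obs 5: x=1 → posterior Dirichlet(9, 14, 11, 11/5)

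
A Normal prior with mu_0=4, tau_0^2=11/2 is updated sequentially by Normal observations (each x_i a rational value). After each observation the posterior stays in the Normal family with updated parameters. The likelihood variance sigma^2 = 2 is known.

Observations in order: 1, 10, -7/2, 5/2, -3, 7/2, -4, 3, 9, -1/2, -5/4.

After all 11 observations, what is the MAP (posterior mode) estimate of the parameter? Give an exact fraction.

obs 1: x=1 → posterior Normal(9/5, 22/15)
obs 2: x=10 → posterior Normal(137/26, 11/13)
obs 3: x=-7/2 → posterior Normal(197/74, 22/37)
obs 4: x=5/2 → posterior Normal(21/8, 11/24)
obs 5: x=-3 → posterior Normal(93/59, 22/59)
obs 6: x=7/2 → posterior Normal(263/140, 11/35)
obs 7: x=-4 → posterior Normal(175/162, 22/81)
obs 8: x=3 → posterior Normal(241/184, 11/46)
obs 9: x=9 → posterior Normal(439/206, 22/103)
obs 10: x=-1/2 → posterior Normal(107/57, 11/57)
obs 11: x=-5/4 → posterior Normal(801/500, 22/125)

801/500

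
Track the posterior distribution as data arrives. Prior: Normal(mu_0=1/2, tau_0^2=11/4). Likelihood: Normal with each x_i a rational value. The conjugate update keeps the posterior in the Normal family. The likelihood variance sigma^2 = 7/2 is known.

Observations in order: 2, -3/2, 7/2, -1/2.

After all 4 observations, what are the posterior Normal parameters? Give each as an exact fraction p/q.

obs 1: x=2 → posterior Normal(29/25, 77/50)
obs 2: x=-3/2 → posterior Normal(25/72, 77/72)
obs 3: x=7/2 → posterior Normal(51/47, 77/94)
obs 4: x=-1/2 → posterior Normal(91/116, 77/116)

mu_0=91/116, tau_0^2=77/116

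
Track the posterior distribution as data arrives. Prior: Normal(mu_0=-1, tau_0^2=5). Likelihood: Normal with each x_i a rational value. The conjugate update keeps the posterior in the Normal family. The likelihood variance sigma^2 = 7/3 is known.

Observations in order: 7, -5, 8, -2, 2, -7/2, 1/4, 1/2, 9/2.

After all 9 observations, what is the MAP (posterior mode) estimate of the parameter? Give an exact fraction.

obs 1: x=7 → posterior Normal(49/11, 35/22)
obs 2: x=-5 → posterior Normal(23/37, 35/37)
obs 3: x=8 → posterior Normal(11/4, 35/52)
obs 4: x=-2 → posterior Normal(113/67, 35/67)
obs 5: x=2 → posterior Normal(143/82, 35/82)
obs 6: x=-7/2 → posterior Normal(181/194, 35/97)
obs 7: x=1/4 → posterior Normal(377/448, 5/16)
obs 8: x=1/2 → posterior Normal(407/508, 35/127)
obs 9: x=9/2 → posterior Normal(677/568, 35/142)

677/568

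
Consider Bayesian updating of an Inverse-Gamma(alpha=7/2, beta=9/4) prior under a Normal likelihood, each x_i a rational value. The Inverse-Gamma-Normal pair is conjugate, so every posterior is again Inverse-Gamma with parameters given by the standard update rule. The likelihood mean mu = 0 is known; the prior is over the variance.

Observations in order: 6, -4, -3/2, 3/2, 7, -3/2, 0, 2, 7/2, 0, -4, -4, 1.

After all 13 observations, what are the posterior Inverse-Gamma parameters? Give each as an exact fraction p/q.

alpha=10, beta=323/4

obs 1: x=6 → posterior Inverse-Gamma(4, 81/4)
obs 2: x=-4 → posterior Inverse-Gamma(9/2, 113/4)
obs 3: x=-3/2 → posterior Inverse-Gamma(5, 235/8)
obs 4: x=3/2 → posterior Inverse-Gamma(11/2, 61/2)
obs 5: x=7 → posterior Inverse-Gamma(6, 55)
obs 6: x=-3/2 → posterior Inverse-Gamma(13/2, 449/8)
obs 7: x=0 → posterior Inverse-Gamma(7, 449/8)
obs 8: x=2 → posterior Inverse-Gamma(15/2, 465/8)
obs 9: x=7/2 → posterior Inverse-Gamma(8, 257/4)
obs 10: x=0 → posterior Inverse-Gamma(17/2, 257/4)
obs 11: x=-4 → posterior Inverse-Gamma(9, 289/4)
obs 12: x=-4 → posterior Inverse-Gamma(19/2, 321/4)
obs 13: x=1 → posterior Inverse-Gamma(10, 323/4)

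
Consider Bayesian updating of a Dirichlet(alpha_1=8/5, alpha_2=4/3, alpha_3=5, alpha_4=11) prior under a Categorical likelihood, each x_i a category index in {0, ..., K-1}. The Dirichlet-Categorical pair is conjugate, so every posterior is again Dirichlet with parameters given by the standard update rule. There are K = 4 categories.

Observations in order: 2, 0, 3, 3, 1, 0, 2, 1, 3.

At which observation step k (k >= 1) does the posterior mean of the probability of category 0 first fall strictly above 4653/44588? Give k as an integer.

k = 2

obs 1: x=2 → posterior Dirichlet(8/5, 4/3, 6, 11)
obs 2: x=0 → posterior Dirichlet(13/5, 4/3, 6, 11)
obs 3: x=3 → posterior Dirichlet(13/5, 4/3, 6, 12)
obs 4: x=3 → posterior Dirichlet(13/5, 4/3, 6, 13)
obs 5: x=1 → posterior Dirichlet(13/5, 7/3, 6, 13)
obs 6: x=0 → posterior Dirichlet(18/5, 7/3, 6, 13)
obs 7: x=2 → posterior Dirichlet(18/5, 7/3, 7, 13)
obs 8: x=1 → posterior Dirichlet(18/5, 10/3, 7, 13)
obs 9: x=3 → posterior Dirichlet(18/5, 10/3, 7, 14)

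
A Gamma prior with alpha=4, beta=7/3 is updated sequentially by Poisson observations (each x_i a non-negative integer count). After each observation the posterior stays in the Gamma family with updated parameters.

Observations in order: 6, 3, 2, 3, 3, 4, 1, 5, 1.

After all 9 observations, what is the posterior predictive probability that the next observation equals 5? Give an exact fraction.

obs 1: x=6 → posterior Gamma(10, 10/3)
obs 2: x=3 → posterior Gamma(13, 13/3)
obs 3: x=2 → posterior Gamma(15, 16/3)
obs 4: x=3 → posterior Gamma(18, 19/3)
obs 5: x=3 → posterior Gamma(21, 22/3)
obs 6: x=4 → posterior Gamma(25, 25/3)
obs 7: x=1 → posterior Gamma(26, 28/3)
obs 8: x=5 → posterior Gamma(31, 31/3)
obs 9: x=1 → posterior Gamma(32, 34/3)

931673522364785678920524560174194148255109082178635431936/10555134955777783414078330085995832946127396083370199442517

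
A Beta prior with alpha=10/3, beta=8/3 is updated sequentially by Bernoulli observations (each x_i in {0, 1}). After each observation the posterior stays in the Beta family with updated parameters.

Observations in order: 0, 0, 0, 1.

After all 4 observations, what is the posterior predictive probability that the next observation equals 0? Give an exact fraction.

17/30

obs 1: x=0 → posterior Beta(10/3, 11/3)
obs 2: x=0 → posterior Beta(10/3, 14/3)
obs 3: x=0 → posterior Beta(10/3, 17/3)
obs 4: x=1 → posterior Beta(13/3, 17/3)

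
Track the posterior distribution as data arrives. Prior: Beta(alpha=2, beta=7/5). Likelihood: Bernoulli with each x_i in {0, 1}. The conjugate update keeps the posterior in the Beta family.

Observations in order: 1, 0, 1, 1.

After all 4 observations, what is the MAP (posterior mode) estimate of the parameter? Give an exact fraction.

obs 1: x=1 → posterior Beta(3, 7/5)
obs 2: x=0 → posterior Beta(3, 12/5)
obs 3: x=1 → posterior Beta(4, 12/5)
obs 4: x=1 → posterior Beta(5, 12/5)

20/27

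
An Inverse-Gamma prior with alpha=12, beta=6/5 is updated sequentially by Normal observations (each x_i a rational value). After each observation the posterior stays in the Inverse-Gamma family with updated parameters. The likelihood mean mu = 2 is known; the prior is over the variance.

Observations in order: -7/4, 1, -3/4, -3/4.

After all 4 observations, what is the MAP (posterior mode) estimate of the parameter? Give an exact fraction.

obs 1: x=-7/4 → posterior Inverse-Gamma(25/2, 1317/160)
obs 2: x=1 → posterior Inverse-Gamma(13, 1397/160)
obs 3: x=-3/4 → posterior Inverse-Gamma(27/2, 1001/80)
obs 4: x=-3/4 → posterior Inverse-Gamma(14, 2607/160)

869/800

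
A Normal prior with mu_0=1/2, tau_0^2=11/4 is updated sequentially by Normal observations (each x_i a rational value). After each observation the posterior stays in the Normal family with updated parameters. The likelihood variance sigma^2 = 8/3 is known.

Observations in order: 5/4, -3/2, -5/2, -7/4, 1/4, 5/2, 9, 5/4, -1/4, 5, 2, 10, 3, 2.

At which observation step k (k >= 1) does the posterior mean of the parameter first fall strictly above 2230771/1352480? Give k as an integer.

obs 1: x=5/4 → posterior Normal(229/260, 88/65)
obs 2: x=-3/2 → posterior Normal(31/392, 44/49)
obs 3: x=-5/2 → posterior Normal(-299/524, 88/131)
obs 4: x=-7/4 → posterior Normal(-265/328, 22/41)
obs 5: x=1/4 → posterior Normal(-497/788, 88/197)
obs 6: x=5/2 → posterior Normal(-167/920, 44/115)
obs 7: x=9 → posterior Normal(1021/1052, 88/263)
obs 8: x=5/4 → posterior Normal(593/592, 11/37)
obs 9: x=-1/4 → posterior Normal(1153/1316, 88/329)
obs 10: x=5 → posterior Normal(1813/1448, 44/181)
obs 11: x=2 → posterior Normal(2077/1580, 88/395)
obs 12: x=10 → posterior Normal(3397/1712, 22/107)
obs 13: x=3 → posterior Normal(3793/1844, 88/461)
obs 14: x=2 → posterior Normal(4057/1976, 44/247)

k = 12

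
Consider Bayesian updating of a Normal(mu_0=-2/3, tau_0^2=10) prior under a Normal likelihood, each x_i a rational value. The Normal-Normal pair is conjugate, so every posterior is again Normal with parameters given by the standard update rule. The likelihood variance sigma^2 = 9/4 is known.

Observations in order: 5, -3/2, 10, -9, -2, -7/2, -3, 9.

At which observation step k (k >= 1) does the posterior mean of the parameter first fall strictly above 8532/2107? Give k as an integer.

obs 1: x=5 → posterior Normal(194/49, 90/49)
obs 2: x=-3/2 → posterior Normal(134/89, 90/89)
obs 3: x=10 → posterior Normal(178/43, 30/43)
obs 4: x=-9 → posterior Normal(174/169, 90/169)
obs 5: x=-2 → posterior Normal(94/209, 90/209)
obs 6: x=-7/2 → posterior Normal(-46/249, 30/83)
obs 7: x=-3 → posterior Normal(-166/289, 90/289)
obs 8: x=9 → posterior Normal(194/329, 90/329)

k = 3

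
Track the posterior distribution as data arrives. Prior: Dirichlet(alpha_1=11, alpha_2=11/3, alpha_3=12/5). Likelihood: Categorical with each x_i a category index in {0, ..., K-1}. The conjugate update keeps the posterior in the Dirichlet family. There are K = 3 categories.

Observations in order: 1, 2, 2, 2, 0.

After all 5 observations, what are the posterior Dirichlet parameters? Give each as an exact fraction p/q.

alpha_1=12, alpha_2=14/3, alpha_3=27/5

obs 1: x=1 → posterior Dirichlet(11, 14/3, 12/5)
obs 2: x=2 → posterior Dirichlet(11, 14/3, 17/5)
obs 3: x=2 → posterior Dirichlet(11, 14/3, 22/5)
obs 4: x=2 → posterior Dirichlet(11, 14/3, 27/5)
obs 5: x=0 → posterior Dirichlet(12, 14/3, 27/5)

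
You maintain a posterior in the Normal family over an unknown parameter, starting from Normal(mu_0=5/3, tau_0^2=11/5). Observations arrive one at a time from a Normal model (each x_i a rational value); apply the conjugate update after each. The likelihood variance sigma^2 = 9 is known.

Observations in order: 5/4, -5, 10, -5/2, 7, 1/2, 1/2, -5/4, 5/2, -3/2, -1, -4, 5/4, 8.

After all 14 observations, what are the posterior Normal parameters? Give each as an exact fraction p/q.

obs 1: x=5/4 → posterior Normal(355/224, 99/56)
obs 2: x=-5 → posterior Normal(135/268, 99/67)
obs 3: x=10 → posterior Normal(575/312, 33/26)
obs 4: x=-5/2 → posterior Normal(465/356, 99/89)
obs 5: x=7 → posterior Normal(773/400, 99/100)
obs 6: x=1/2 → posterior Normal(265/148, 33/37)
obs 7: x=1/2 → posterior Normal(817/488, 99/122)
obs 8: x=-5/4 → posterior Normal(381/266, 99/133)
obs 9: x=5/2 → posterior Normal(109/72, 11/16)
obs 10: x=-3/2 → posterior Normal(13/10, 99/155)
obs 11: x=-1 → posterior Normal(381/332, 99/166)
obs 12: x=-4 → posterior Normal(293/354, 33/59)
obs 13: x=5/4 → posterior Normal(641/752, 99/188)
obs 14: x=8 → posterior Normal(993/796, 99/199)

mu_0=993/796, tau_0^2=99/199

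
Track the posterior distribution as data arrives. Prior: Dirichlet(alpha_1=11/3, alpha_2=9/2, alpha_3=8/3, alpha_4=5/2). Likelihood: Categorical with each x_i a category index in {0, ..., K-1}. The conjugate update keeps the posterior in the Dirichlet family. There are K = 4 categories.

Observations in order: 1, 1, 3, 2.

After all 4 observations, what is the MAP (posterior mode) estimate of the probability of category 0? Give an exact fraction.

obs 1: x=1 → posterior Dirichlet(11/3, 11/2, 8/3, 5/2)
obs 2: x=1 → posterior Dirichlet(11/3, 13/2, 8/3, 5/2)
obs 3: x=3 → posterior Dirichlet(11/3, 13/2, 8/3, 7/2)
obs 4: x=2 → posterior Dirichlet(11/3, 13/2, 11/3, 7/2)

1/5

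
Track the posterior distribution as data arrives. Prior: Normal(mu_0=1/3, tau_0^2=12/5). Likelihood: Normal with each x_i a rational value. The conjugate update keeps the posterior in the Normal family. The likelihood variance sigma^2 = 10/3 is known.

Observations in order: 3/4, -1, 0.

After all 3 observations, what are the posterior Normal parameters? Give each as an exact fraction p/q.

mu_0=23/474, tau_0^2=60/79

obs 1: x=3/4 → posterior Normal(131/258, 60/43)
obs 2: x=-1 → posterior Normal(23/366, 60/61)
obs 3: x=0 → posterior Normal(23/474, 60/79)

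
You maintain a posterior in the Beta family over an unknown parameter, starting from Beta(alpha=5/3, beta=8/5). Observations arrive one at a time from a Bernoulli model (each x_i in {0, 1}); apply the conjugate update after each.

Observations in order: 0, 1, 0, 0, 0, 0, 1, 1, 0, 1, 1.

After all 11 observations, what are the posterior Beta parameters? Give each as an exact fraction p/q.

obs 1: x=0 → posterior Beta(5/3, 13/5)
obs 2: x=1 → posterior Beta(8/3, 13/5)
obs 3: x=0 → posterior Beta(8/3, 18/5)
obs 4: x=0 → posterior Beta(8/3, 23/5)
obs 5: x=0 → posterior Beta(8/3, 28/5)
obs 6: x=0 → posterior Beta(8/3, 33/5)
obs 7: x=1 → posterior Beta(11/3, 33/5)
obs 8: x=1 → posterior Beta(14/3, 33/5)
obs 9: x=0 → posterior Beta(14/3, 38/5)
obs 10: x=1 → posterior Beta(17/3, 38/5)
obs 11: x=1 → posterior Beta(20/3, 38/5)

alpha=20/3, beta=38/5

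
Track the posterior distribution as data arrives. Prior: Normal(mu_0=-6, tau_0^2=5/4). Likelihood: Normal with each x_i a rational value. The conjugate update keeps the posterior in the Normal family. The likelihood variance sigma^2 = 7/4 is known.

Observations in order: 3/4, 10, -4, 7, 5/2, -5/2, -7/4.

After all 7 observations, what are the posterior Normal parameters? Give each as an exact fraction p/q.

obs 1: x=3/4 → posterior Normal(-51/16, 35/48)
obs 2: x=10 → posterior Normal(47/68, 35/68)
obs 3: x=-4 → posterior Normal(-3/8, 35/88)
obs 4: x=7 → posterior Normal(107/108, 35/108)
obs 5: x=5/2 → posterior Normal(157/128, 35/128)
obs 6: x=-5/2 → posterior Normal(107/148, 35/148)
obs 7: x=-7/4 → posterior Normal(3/7, 5/24)

mu_0=3/7, tau_0^2=5/24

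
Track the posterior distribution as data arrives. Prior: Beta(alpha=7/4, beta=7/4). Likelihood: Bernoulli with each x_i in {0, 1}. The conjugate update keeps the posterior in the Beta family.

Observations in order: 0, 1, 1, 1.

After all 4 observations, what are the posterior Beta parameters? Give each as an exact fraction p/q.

alpha=19/4, beta=11/4

obs 1: x=0 → posterior Beta(7/4, 11/4)
obs 2: x=1 → posterior Beta(11/4, 11/4)
obs 3: x=1 → posterior Beta(15/4, 11/4)
obs 4: x=1 → posterior Beta(19/4, 11/4)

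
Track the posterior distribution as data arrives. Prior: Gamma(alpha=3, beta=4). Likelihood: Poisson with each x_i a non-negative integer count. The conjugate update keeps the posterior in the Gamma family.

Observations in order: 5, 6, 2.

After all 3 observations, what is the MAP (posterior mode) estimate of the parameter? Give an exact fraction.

15/7

obs 1: x=5 → posterior Gamma(8, 5)
obs 2: x=6 → posterior Gamma(14, 6)
obs 3: x=2 → posterior Gamma(16, 7)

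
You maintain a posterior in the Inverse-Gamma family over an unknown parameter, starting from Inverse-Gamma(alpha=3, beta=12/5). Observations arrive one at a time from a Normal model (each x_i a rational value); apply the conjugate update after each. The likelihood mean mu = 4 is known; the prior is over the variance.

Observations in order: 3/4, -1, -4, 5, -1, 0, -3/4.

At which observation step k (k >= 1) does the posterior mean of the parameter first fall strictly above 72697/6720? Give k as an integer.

obs 1: x=3/4 → posterior Inverse-Gamma(7/2, 1229/160)
obs 2: x=-1 → posterior Inverse-Gamma(4, 3229/160)
obs 3: x=-4 → posterior Inverse-Gamma(9/2, 8349/160)
obs 4: x=5 → posterior Inverse-Gamma(5, 8429/160)
obs 5: x=-1 → posterior Inverse-Gamma(11/2, 10429/160)
obs 6: x=0 → posterior Inverse-Gamma(6, 11709/160)
obs 7: x=-3/4 → posterior Inverse-Gamma(13/2, 6757/80)

k = 3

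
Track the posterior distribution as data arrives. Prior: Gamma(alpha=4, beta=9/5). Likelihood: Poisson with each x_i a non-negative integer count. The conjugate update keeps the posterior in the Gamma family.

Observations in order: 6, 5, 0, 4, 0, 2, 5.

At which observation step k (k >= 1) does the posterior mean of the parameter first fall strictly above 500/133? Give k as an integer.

obs 1: x=6 → posterior Gamma(10, 14/5)
obs 2: x=5 → posterior Gamma(15, 19/5)
obs 3: x=0 → posterior Gamma(15, 24/5)
obs 4: x=4 → posterior Gamma(19, 29/5)
obs 5: x=0 → posterior Gamma(19, 34/5)
obs 6: x=2 → posterior Gamma(21, 39/5)
obs 7: x=5 → posterior Gamma(26, 44/5)

k = 2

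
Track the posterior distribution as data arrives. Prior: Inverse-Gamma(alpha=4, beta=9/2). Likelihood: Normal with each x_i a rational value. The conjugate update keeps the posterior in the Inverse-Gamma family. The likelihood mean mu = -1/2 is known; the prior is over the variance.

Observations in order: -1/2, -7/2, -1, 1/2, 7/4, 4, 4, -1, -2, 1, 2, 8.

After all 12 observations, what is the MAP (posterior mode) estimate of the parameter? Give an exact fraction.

obs 1: x=-1/2 → posterior Inverse-Gamma(9/2, 9/2)
obs 2: x=-7/2 → posterior Inverse-Gamma(5, 9)
obs 3: x=-1 → posterior Inverse-Gamma(11/2, 73/8)
obs 4: x=1/2 → posterior Inverse-Gamma(6, 77/8)
obs 5: x=7/4 → posterior Inverse-Gamma(13/2, 389/32)
obs 6: x=4 → posterior Inverse-Gamma(7, 713/32)
obs 7: x=4 → posterior Inverse-Gamma(15/2, 1037/32)
obs 8: x=-1 → posterior Inverse-Gamma(8, 1041/32)
obs 9: x=-2 → posterior Inverse-Gamma(17/2, 1077/32)
obs 10: x=1 → posterior Inverse-Gamma(9, 1113/32)
obs 11: x=2 → posterior Inverse-Gamma(19/2, 1213/32)
obs 12: x=8 → posterior Inverse-Gamma(10, 2369/32)

2369/352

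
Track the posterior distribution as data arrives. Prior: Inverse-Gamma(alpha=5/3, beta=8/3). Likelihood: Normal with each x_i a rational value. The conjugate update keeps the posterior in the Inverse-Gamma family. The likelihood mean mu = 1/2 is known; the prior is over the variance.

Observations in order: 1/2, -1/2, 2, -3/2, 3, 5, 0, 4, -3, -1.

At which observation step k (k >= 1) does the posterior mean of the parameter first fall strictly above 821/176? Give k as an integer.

obs 1: x=1/2 → posterior Inverse-Gamma(13/6, 8/3)
obs 2: x=-1/2 → posterior Inverse-Gamma(8/3, 19/6)
obs 3: x=2 → posterior Inverse-Gamma(19/6, 103/24)
obs 4: x=-3/2 → posterior Inverse-Gamma(11/3, 151/24)
obs 5: x=3 → posterior Inverse-Gamma(25/6, 113/12)
obs 6: x=5 → posterior Inverse-Gamma(14/3, 469/24)
obs 7: x=0 → posterior Inverse-Gamma(31/6, 59/3)
obs 8: x=4 → posterior Inverse-Gamma(17/3, 619/24)
obs 9: x=-3 → posterior Inverse-Gamma(37/6, 383/12)
obs 10: x=-1 → posterior Inverse-Gamma(20/3, 793/24)

k = 6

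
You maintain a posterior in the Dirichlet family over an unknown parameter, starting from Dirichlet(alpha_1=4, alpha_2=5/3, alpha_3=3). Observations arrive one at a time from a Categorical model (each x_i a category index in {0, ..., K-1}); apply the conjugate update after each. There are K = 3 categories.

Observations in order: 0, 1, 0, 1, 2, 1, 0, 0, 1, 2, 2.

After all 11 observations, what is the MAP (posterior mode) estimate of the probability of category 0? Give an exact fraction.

obs 1: x=0 → posterior Dirichlet(5, 5/3, 3)
obs 2: x=1 → posterior Dirichlet(5, 8/3, 3)
obs 3: x=0 → posterior Dirichlet(6, 8/3, 3)
obs 4: x=1 → posterior Dirichlet(6, 11/3, 3)
obs 5: x=2 → posterior Dirichlet(6, 11/3, 4)
obs 6: x=1 → posterior Dirichlet(6, 14/3, 4)
obs 7: x=0 → posterior Dirichlet(7, 14/3, 4)
obs 8: x=0 → posterior Dirichlet(8, 14/3, 4)
obs 9: x=1 → posterior Dirichlet(8, 17/3, 4)
obs 10: x=2 → posterior Dirichlet(8, 17/3, 5)
obs 11: x=2 → posterior Dirichlet(8, 17/3, 6)

21/50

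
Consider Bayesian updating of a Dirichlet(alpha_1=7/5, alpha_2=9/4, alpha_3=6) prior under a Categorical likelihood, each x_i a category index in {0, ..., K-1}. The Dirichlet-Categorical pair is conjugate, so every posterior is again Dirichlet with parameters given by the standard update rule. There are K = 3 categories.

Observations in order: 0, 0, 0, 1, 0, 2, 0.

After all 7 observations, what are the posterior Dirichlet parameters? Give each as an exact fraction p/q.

obs 1: x=0 → posterior Dirichlet(12/5, 9/4, 6)
obs 2: x=0 → posterior Dirichlet(17/5, 9/4, 6)
obs 3: x=0 → posterior Dirichlet(22/5, 9/4, 6)
obs 4: x=1 → posterior Dirichlet(22/5, 13/4, 6)
obs 5: x=0 → posterior Dirichlet(27/5, 13/4, 6)
obs 6: x=2 → posterior Dirichlet(27/5, 13/4, 7)
obs 7: x=0 → posterior Dirichlet(32/5, 13/4, 7)

alpha_1=32/5, alpha_2=13/4, alpha_3=7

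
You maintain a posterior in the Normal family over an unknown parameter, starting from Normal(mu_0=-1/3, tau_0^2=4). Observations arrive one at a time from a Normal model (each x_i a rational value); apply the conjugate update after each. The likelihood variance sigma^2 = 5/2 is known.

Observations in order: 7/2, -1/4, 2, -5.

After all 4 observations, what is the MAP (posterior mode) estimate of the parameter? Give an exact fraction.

1/111

obs 1: x=7/2 → posterior Normal(79/39, 20/13)
obs 2: x=-1/4 → posterior Normal(73/63, 20/21)
obs 3: x=2 → posterior Normal(121/87, 20/29)
obs 4: x=-5 → posterior Normal(1/111, 20/37)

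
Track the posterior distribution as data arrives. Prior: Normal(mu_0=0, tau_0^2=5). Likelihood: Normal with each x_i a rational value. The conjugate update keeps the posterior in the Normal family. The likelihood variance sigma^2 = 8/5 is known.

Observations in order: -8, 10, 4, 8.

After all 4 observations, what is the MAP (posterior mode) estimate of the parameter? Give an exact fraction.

175/54

obs 1: x=-8 → posterior Normal(-200/33, 40/33)
obs 2: x=10 → posterior Normal(25/29, 20/29)
obs 3: x=4 → posterior Normal(150/83, 40/83)
obs 4: x=8 → posterior Normal(175/54, 10/27)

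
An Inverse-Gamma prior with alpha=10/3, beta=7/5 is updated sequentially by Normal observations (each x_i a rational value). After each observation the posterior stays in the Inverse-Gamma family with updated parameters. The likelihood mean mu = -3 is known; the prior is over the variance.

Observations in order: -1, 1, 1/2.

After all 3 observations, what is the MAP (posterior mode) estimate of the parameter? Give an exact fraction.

2103/700

obs 1: x=-1 → posterior Inverse-Gamma(23/6, 17/5)
obs 2: x=1 → posterior Inverse-Gamma(13/3, 57/5)
obs 3: x=1/2 → posterior Inverse-Gamma(29/6, 701/40)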